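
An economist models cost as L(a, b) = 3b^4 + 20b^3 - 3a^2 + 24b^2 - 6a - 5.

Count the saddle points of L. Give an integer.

2

L separates as a function of a plus a function of b, so ∇L=0 decouples.
∂L/∂a = -6(a + 1) = 0 at a ∈ {-1}; ∂L/∂b = 12b(b + 1)(b + 4) = 0 at b ∈ {-4, -1, 0}.
The Hessian is diagonal: diag(L_aa, L_bb). Second derivatives: L_aa(-1)=-6; L_bb(-4)=144, L_bb(-1)=-36, L_bb(0)=48.
Saddle points occur where the two diagonal entries have opposite signs: (-1, -4), (-1, 0). Count: 2.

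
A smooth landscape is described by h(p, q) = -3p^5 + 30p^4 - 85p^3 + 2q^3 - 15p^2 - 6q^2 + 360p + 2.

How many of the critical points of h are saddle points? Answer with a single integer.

h separates as a function of p plus a function of q, so ∇h=0 decouples.
∂h/∂p = -15(p - 4)(p - 3)(p - 2)(p + 1) = 0 at p ∈ {-1, 2, 3, 4}; ∂h/∂q = 6q(q - 2) = 0 at q ∈ {0, 2}.
The Hessian is diagonal: diag(h_pp, h_qq). Second derivatives: h_pp(-1)=900, h_pp(2)=-90, h_pp(3)=60, h_pp(4)=-150; h_qq(0)=-12, h_qq(2)=12.
Saddle points occur where the two diagonal entries have opposite signs: (-1, 0), (2, 2), (3, 0), (4, 2). Count: 4.

4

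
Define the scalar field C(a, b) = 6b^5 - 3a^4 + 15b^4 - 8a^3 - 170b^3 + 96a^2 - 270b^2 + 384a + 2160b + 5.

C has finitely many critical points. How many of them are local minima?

C separates as a function of a plus a function of b, so ∇C=0 decouples.
∂C/∂a = -12(a - 4)(a + 2)(a + 4) = 0 at a ∈ {-4, -2, 4}; ∂C/∂b = 30(b - 3)(b - 2)(b + 3)(b + 4) = 0 at b ∈ {-4, -3, 2, 3}.
The Hessian is diagonal: diag(C_aa, C_bb). Second derivatives: C_aa(-4)=-192, C_aa(-2)=144, C_aa(4)=-576; C_bb(-4)=-1260, C_bb(-3)=900, C_bb(2)=-900, C_bb(3)=1260.
Local minima occur where both diagonal entries positive: (-2, -3), (-2, 3). Count: 2.

2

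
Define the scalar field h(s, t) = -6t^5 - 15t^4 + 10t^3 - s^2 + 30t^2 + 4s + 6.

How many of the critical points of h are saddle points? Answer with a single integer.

h separates as a function of s plus a function of t, so ∇h=0 decouples.
∂h/∂s = -2(s - 2) = 0 at s ∈ {2}; ∂h/∂t = -30t(t - 1)(t + 1)(t + 2) = 0 at t ∈ {-2, -1, 0, 1}.
The Hessian is diagonal: diag(h_ss, h_tt). Second derivatives: h_ss(2)=-2; h_tt(-2)=180, h_tt(-1)=-60, h_tt(0)=60, h_tt(1)=-180.
Saddle points occur where the two diagonal entries have opposite signs: (2, -2), (2, 0). Count: 2.

2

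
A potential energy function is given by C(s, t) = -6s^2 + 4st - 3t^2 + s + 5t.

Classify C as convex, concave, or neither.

C is quadratic, so its Hessian is the constant matrix H = [[-12, 4], [4, -6]].
det(H) = 56, tr(H) = -18.
det(H) > 0 and tr(H) < 0, so H is negative definite everywhere: concave.

concave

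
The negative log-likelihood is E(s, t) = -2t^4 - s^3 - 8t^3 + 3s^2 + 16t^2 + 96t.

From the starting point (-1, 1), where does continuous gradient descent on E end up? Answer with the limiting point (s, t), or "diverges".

(0, -2)

E is separable, so gradient descent decouples: s follows -∂E/∂s, t follows -∂E/∂t.
∂E/∂s = -3s(s - 2); at s=-1 this is -9, so s increases.
∂E/∂t = -8(t - 2)(t + 2)(t + 3); at t=1 this is 96, so t decreases.
s converges to its nearest critical value 0 (a local min of the s-part); t converges to -2. The iterate converges to (0, -2).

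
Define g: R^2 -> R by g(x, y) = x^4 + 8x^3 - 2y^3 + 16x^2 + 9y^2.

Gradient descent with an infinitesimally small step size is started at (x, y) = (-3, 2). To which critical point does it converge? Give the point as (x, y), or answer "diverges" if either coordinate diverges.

(-4, 0)

g is separable, so gradient descent decouples: x follows -∂g/∂x, y follows -∂g/∂y.
∂g/∂x = 4x(x + 2)(x + 4); at x=-3 this is 12, so x decreases.
∂g/∂y = -6y(y - 3); at y=2 this is 12, so y decreases.
x converges to its nearest critical value -4 (a local min of the x-part); y converges to 0. The iterate converges to (-4, 0).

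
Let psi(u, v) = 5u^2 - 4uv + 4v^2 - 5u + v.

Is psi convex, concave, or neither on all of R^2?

convex

psi is quadratic, so its Hessian is the constant matrix H = [[10, -4], [-4, 8]].
det(H) = 64, tr(H) = 18.
det(H) > 0 and tr(H) > 0, so H is positive definite everywhere: convex.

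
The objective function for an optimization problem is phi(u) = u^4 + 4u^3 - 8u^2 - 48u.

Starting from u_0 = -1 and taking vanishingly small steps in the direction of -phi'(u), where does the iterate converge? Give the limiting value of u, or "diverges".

2

phi'(u) = 4(u - 2)(u + 2)(u + 3), so phi'(-1) = -24.
Gradient descent moves in the -phi' direction, i.e. u is increasing.
The nearest critical point in that direction is u = 2, where phi'' = 80 > 0 (a local minimum). The iterate converges there.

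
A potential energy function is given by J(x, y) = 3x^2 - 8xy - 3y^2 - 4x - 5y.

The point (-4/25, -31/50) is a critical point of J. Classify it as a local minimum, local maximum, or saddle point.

saddle point

The Hessian of J is constant: H = [[6, -8], [-8, -6]].
det(H) = 6·(-6) − (-8)² = -100.
Since det(H) < 0, H is indefinite and the critical point is a saddle point.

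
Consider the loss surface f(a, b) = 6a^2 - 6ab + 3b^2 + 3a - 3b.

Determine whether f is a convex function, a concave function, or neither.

f is quadratic, so its Hessian is the constant matrix H = [[12, -6], [-6, 6]].
det(H) = 36, tr(H) = 18.
det(H) > 0 and tr(H) > 0, so H is positive definite everywhere: convex.

convex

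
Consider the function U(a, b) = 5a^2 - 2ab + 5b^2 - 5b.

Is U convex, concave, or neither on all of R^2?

U is quadratic, so its Hessian is the constant matrix H = [[10, -2], [-2, 10]].
det(H) = 96, tr(H) = 20.
det(H) > 0 and tr(H) > 0, so H is positive definite everywhere: convex.

convex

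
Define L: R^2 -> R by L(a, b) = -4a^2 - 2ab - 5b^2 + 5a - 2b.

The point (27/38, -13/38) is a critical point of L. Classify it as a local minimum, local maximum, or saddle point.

local maximum

The Hessian of L is constant: H = [[-8, -2], [-2, -10]].
det(H) = (-8)·(-10) − (-2)² = 76.
det(H) > 0 and tr(H) = -18 < 0, so H is negative definite and the point is a local maximum.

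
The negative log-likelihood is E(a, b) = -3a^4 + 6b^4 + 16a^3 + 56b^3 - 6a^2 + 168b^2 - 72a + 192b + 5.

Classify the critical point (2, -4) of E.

local minimum

The mixed partial ∂²E/∂a∂b is 0, so the Hessian at any point is diag(E_aa, E_bb) = diag(12(-3a^2 + 8a - 1), 24(3b^2 + 14b + 14)).
At (2, -4): H = diag(36, 144).
Both eigenvalues are positive, so H is positive definite: a local minimum.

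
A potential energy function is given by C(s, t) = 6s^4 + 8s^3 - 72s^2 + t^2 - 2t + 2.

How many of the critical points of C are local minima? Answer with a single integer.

C separates as a function of s plus a function of t, so ∇C=0 decouples.
∂C/∂s = 24s(s - 2)(s + 3) = 0 at s ∈ {-3, 0, 2}; ∂C/∂t = 2(t - 1) = 0 at t ∈ {1}.
The Hessian is diagonal: diag(C_ss, C_tt). Second derivatives: C_ss(-3)=360, C_ss(0)=-144, C_ss(2)=240; C_tt(1)=2.
Local minima occur where both diagonal entries positive: (-3, 1), (2, 1). Count: 2.

2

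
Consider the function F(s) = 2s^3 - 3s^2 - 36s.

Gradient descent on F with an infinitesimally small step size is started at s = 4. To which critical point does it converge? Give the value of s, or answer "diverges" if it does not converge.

3

F'(s) = 6(s - 3)(s + 2), so F'(4) = 36.
Gradient descent moves in the -F' direction, i.e. s is decreasing.
The nearest critical point in that direction is s = 3, where F'' = 30 > 0 (a local minimum). The iterate converges there.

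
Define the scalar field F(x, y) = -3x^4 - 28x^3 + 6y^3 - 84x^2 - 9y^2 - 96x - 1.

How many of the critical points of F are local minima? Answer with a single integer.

1

F separates as a function of x plus a function of y, so ∇F=0 decouples.
∂F/∂x = -12(x + 1)(x + 2)(x + 4) = 0 at x ∈ {-4, -2, -1}; ∂F/∂y = 18y(y - 1) = 0 at y ∈ {0, 1}.
The Hessian is diagonal: diag(F_xx, F_yy). Second derivatives: F_xx(-4)=-72, F_xx(-2)=24, F_xx(-1)=-36; F_yy(0)=-18, F_yy(1)=18.
Local minima occur where both diagonal entries positive: (-2, 1). Count: 1.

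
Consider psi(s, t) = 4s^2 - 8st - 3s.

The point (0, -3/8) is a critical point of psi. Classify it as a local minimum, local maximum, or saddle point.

The Hessian of psi is constant: H = [[8, -8], [-8, 0]].
det(H) = 8·0 − (-8)² = -64.
Since det(H) < 0, H is indefinite and the critical point is a saddle point.

saddle point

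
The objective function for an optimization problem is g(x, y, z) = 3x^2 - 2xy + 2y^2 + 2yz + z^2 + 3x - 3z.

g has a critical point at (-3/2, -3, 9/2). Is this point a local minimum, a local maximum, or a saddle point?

local minimum

The Hessian is constant: H = [[6, -2, 0], [-2, 4, 2], [0, 2, 2]].
Leading principal minors: Δ₁ = 6, Δ₂ = 20, Δ₃ = 16.
All leading minors are positive, so H is positive definite: a local minimum.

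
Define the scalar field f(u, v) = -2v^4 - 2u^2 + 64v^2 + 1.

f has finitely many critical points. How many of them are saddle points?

1

f separates as a function of u plus a function of v, so ∇f=0 decouples.
∂f/∂u = -4u = 0 at u ∈ {0}; ∂f/∂v = -8v(v - 4)(v + 4) = 0 at v ∈ {-4, 0, 4}.
The Hessian is diagonal: diag(f_uu, f_vv). Second derivatives: f_uu(0)=-4; f_vv(-4)=-256, f_vv(0)=128, f_vv(4)=-256.
Saddle points occur where the two diagonal entries have opposite signs: (0, 0). Count: 1.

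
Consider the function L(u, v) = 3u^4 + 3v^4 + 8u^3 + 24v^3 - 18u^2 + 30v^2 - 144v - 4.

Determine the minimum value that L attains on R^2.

L(u,v) separates as P(u) + Q(v) − 4, so its minimum is min P + min Q − 4.
P'(u) = 12u(u - 1)(u + 3) vanishes at u ∈ {-3, 0, 1}; Q'(v) = 12(v - 1)(v + 3)(v + 4) vanishes at v ∈ {-4, -3, 1}.
Local minima of P (where P''>0): P(-3)=-135, P(1)=-7. Local minima of Q: Q(-4)=288, Q(1)=-87.
So the global minimum of L is P(-3) + Q(1) − 4 = -135 − 87 − 4 = -226, attained at (-3, 1).

-226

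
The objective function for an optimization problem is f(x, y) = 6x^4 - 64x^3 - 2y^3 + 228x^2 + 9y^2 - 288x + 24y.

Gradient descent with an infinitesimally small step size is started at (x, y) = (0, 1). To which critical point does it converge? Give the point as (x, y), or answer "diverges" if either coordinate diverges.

(1, -1)

f is separable, so gradient descent decouples: x follows -∂f/∂x, y follows -∂f/∂y.
∂f/∂x = 24(x - 4)(x - 3)(x - 1); at x=0 this is -288, so x increases.
∂f/∂y = -6(y - 4)(y + 1); at y=1 this is 36, so y decreases.
x converges to its nearest critical value 1 (a local min of the x-part); y converges to -1. The iterate converges to (1, -1).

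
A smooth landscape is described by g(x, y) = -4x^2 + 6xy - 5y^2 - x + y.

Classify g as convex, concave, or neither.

g is quadratic, so its Hessian is the constant matrix H = [[-8, 6], [6, -10]].
det(H) = 44, tr(H) = -18.
det(H) > 0 and tr(H) < 0, so H is negative definite everywhere: concave.

concave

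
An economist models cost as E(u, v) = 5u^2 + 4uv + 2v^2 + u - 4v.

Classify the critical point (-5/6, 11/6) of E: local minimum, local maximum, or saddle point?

The Hessian of E is constant: H = [[10, 4], [4, 4]].
det(H) = 10·4 − 4² = 24.
det(H) > 0 and tr(H) = 14 > 0, so H is positive definite and the point is a local minimum.

local minimum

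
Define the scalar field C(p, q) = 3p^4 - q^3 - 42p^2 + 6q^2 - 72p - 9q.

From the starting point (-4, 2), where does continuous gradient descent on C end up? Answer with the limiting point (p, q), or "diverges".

C is separable, so gradient descent decouples: p follows -∂C/∂p, q follows -∂C/∂q.
∂C/∂p = 12(p - 3)(p + 1)(p + 2); at p=-4 this is -504, so p increases.
∂C/∂q = -3(q - 3)(q - 1); at q=2 this is 3, so q decreases.
p converges to its nearest critical value -2 (a local min of the p-part); q converges to 1. The iterate converges to (-2, 1).

(-2, 1)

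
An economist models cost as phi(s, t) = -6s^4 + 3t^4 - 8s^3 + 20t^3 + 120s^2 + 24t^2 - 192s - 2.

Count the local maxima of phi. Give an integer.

phi separates as a function of s plus a function of t, so ∇phi=0 decouples.
∂phi/∂s = -24(s - 2)(s - 1)(s + 4) = 0 at s ∈ {-4, 1, 2}; ∂phi/∂t = 12t(t + 1)(t + 4) = 0 at t ∈ {-4, -1, 0}.
The Hessian is diagonal: diag(phi_ss, phi_tt). Second derivatives: phi_ss(-4)=-720, phi_ss(1)=120, phi_ss(2)=-144; phi_tt(-4)=144, phi_tt(-1)=-36, phi_tt(0)=48.
Local maxima occur where both diagonal entries negative: (-4, -1), (2, -1). Count: 2.

2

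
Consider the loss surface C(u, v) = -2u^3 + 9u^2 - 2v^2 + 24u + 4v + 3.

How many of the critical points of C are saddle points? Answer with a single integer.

C separates as a function of u plus a function of v, so ∇C=0 decouples.
∂C/∂u = -6(u - 4)(u + 1) = 0 at u ∈ {-1, 4}; ∂C/∂v = -4(v - 1) = 0 at v ∈ {1}.
The Hessian is diagonal: diag(C_uu, C_vv). Second derivatives: C_uu(-1)=30, C_uu(4)=-30; C_vv(1)=-4.
Saddle points occur where the two diagonal entries have opposite signs: (-1, 1). Count: 1.

1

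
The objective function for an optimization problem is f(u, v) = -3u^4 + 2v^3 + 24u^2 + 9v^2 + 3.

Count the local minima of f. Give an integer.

f separates as a function of u plus a function of v, so ∇f=0 decouples.
∂f/∂u = -12u(u - 2)(u + 2) = 0 at u ∈ {-2, 0, 2}; ∂f/∂v = 6v(v + 3) = 0 at v ∈ {-3, 0}.
The Hessian is diagonal: diag(f_uu, f_vv). Second derivatives: f_uu(-2)=-96, f_uu(0)=48, f_uu(2)=-96; f_vv(-3)=-18, f_vv(0)=18.
Local minima occur where both diagonal entries positive: (0, 0). Count: 1.

1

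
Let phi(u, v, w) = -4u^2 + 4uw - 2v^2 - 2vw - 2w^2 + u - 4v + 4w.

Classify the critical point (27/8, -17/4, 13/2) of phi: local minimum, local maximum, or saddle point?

The Hessian is constant: H = [[-8, 0, 4], [0, -4, -2], [4, -2, -4]].
Leading principal minors: Δ₁ = -8, Δ₂ = 32, Δ₃ = -32.
The minors alternate sign starting negative (−, +, −), so H is negative definite: a local maximum.

local maximum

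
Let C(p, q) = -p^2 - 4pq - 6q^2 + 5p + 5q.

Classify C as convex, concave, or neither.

C is quadratic, so its Hessian is the constant matrix H = [[-2, -4], [-4, -12]].
det(H) = 8, tr(H) = -14.
det(H) > 0 and tr(H) < 0, so H is negative definite everywhere: concave.

concave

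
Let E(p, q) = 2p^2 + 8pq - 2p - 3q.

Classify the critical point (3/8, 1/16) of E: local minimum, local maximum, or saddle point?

saddle point

The Hessian of E is constant: H = [[4, 8], [8, 0]].
det(H) = 4·0 − 8² = -64.
Since det(H) < 0, H is indefinite and the critical point is a saddle point.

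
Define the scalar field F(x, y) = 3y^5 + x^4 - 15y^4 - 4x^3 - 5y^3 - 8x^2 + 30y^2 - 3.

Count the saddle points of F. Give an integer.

F separates as a function of x plus a function of y, so ∇F=0 decouples.
∂F/∂x = 4x(x - 4)(x + 1) = 0 at x ∈ {-1, 0, 4}; ∂F/∂y = 15y(y - 4)(y - 1)(y + 1) = 0 at y ∈ {-1, 0, 1, 4}.
The Hessian is diagonal: diag(F_xx, F_yy). Second derivatives: F_xx(-1)=20, F_xx(0)=-16, F_xx(4)=80; F_yy(-1)=-150, F_yy(0)=60, F_yy(1)=-90, F_yy(4)=900.
Saddle points occur where the two diagonal entries have opposite signs: (-1, -1), (-1, 1), (0, 0), (0, 4), (4, -1), (4, 1). Count: 6.

6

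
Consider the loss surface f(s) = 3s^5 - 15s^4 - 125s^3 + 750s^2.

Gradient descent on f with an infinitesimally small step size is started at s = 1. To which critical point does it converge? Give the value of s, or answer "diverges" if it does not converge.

f'(s) = 15s(s - 5)(s - 4)(s + 5), so f'(1) = 1080.
Gradient descent moves in the -f' direction, i.e. s is decreasing.
The nearest critical point in that direction is s = 0, where f'' = 1500 > 0 (a local minimum). The iterate converges there.

0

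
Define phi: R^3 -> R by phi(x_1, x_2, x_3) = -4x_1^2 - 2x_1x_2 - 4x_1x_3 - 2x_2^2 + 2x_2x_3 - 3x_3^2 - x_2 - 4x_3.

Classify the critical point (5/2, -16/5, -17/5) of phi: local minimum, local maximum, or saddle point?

The Hessian is constant: H = [[-8, -2, -4], [-2, -4, 2], [-4, 2, -6]].
Leading principal minors: Δ₁ = -8, Δ₂ = 28, Δ₃ = -40.
The minors alternate sign starting negative (−, +, −), so H is negative definite: a local maximum.

local maximum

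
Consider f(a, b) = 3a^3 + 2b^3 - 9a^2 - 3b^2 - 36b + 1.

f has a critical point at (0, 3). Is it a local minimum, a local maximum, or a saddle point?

saddle point

The mixed partial ∂²f/∂a∂b is 0, so the Hessian at any point is diag(f_aa, f_bb) = diag(18(a - 1), 6(2b - 1)).
At (0, 3): H = diag(-18, 30).
The eigenvalues have opposite signs, so H is indefinite: a saddle point.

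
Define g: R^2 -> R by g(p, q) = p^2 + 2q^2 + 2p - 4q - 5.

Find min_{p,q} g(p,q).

g(p,q) separates as A(p) + B(q) − 5, so its minimum is min A + min B − 5.
A'(p) = 2p + 2 vanishes at p ∈ {-1}; B'(q) = 4q - 4 vanishes at q ∈ {1}.
Local minima of A (where A''>0): A(-1)=-1. Local minima of B: B(1)=-2.
So the global minimum of g is A(-1) + B(1) − 5 = -1 − 2 − 5 = -8, attained at (-1, 1).

-8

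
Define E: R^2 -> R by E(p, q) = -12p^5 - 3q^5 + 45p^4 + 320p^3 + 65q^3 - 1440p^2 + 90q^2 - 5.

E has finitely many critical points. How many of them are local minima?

E separates as a function of p plus a function of q, so ∇E=0 decouples.
∂E/∂p = -60p(p - 4)(p - 3)(p + 4) = 0 at p ∈ {-4, 0, 3, 4}; ∂E/∂q = -15q(q - 4)(q + 1)(q + 3) = 0 at q ∈ {-3, -1, 0, 4}.
The Hessian is diagonal: diag(E_pp, E_qq). Second derivatives: E_pp(-4)=13440, E_pp(0)=-2880, E_pp(3)=1260, E_pp(4)=-1920; E_qq(-3)=630, E_qq(-1)=-150, E_qq(0)=180, E_qq(4)=-2100.
Local minima occur where both diagonal entries positive: (-4, -3), (-4, 0), (3, -3), (3, 0). Count: 4.

4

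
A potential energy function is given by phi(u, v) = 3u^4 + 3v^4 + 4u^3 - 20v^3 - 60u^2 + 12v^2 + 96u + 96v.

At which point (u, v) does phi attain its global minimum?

phi(u,v) separates as P(u) + Q(v), so its minimum is min P + min Q.
P'(u) = 12(u - 2)(u - 1)(u + 4) vanishes at u ∈ {-4, 1, 2}; Q'(v) = 12(v - 4)(v - 2)(v + 1) vanishes at v ∈ {-1, 2, 4}.
Local minima of P (where P''>0): P(-4)=-832, P(2)=32. Local minima of Q: Q(-1)=-61, Q(4)=64.
So the global minimum of phi is P(-4) + Q(-1) = -832 − 61 = -893, attained at (-4, -1).

(-4, -1)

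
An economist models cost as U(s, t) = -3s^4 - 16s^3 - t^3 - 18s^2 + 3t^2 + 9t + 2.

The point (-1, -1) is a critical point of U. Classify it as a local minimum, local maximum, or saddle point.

The mixed partial ∂²U/∂s∂t is 0, so the Hessian at any point is diag(U_ss, U_tt) = diag(-12(3s^2 + 8s + 3), 6(-t + 1)).
At (-1, -1): H = diag(24, 12).
Both eigenvalues are positive, so H is positive definite: a local minimum.

local minimum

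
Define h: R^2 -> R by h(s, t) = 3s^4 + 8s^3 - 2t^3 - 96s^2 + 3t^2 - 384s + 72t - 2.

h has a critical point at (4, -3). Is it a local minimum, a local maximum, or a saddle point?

The mixed partial ∂²h/∂s∂t is 0, so the Hessian at any point is diag(h_ss, h_tt) = diag(12(3s^2 + 4s - 16), 6(-2t + 1)).
At (4, -3): H = diag(576, 42).
Both eigenvalues are positive, so H is positive definite: a local minimum.

local minimum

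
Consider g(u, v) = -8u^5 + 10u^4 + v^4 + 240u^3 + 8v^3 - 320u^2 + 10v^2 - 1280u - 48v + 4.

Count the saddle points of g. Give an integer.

g separates as a function of u plus a function of v, so ∇g=0 decouples.
∂g/∂u = -40(u - 4)(u - 2)(u + 1)(u + 4) = 0 at u ∈ {-4, -1, 2, 4}; ∂g/∂v = 4(v - 1)(v + 3)(v + 4) = 0 at v ∈ {-4, -3, 1}.
The Hessian is diagonal: diag(g_uu, g_vv). Second derivatives: g_uu(-4)=5760, g_uu(-1)=-1800, g_uu(2)=1440, g_uu(4)=-3200; g_vv(-4)=20, g_vv(-3)=-16, g_vv(1)=80.
Saddle points occur where the two diagonal entries have opposite signs: (-4, -3), (-1, -4), (-1, 1), (2, -3), (4, -4), (4, 1). Count: 6.

6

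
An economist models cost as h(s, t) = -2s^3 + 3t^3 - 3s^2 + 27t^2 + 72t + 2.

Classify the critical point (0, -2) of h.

The mixed partial ∂²h/∂s∂t is 0, so the Hessian at any point is diag(h_ss, h_tt) = diag(-6(2s + 1), 18(t + 3)).
At (0, -2): H = diag(-6, 18).
The eigenvalues have opposite signs, so H is indefinite: a saddle point.

saddle point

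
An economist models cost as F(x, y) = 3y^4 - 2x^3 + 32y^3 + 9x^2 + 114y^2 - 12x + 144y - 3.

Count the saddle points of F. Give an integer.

3

F separates as a function of x plus a function of y, so ∇F=0 decouples.
∂F/∂x = -6(x - 2)(x - 1) = 0 at x ∈ {1, 2}; ∂F/∂y = 12(y + 1)(y + 3)(y + 4) = 0 at y ∈ {-4, -3, -1}.
The Hessian is diagonal: diag(F_xx, F_yy). Second derivatives: F_xx(1)=6, F_xx(2)=-6; F_yy(-4)=36, F_yy(-3)=-24, F_yy(-1)=72.
Saddle points occur where the two diagonal entries have opposite signs: (1, -3), (2, -4), (2, -1). Count: 3.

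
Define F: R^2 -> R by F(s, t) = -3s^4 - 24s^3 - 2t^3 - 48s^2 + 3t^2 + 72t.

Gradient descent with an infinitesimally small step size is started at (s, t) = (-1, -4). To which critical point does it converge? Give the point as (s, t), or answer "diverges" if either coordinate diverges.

F is separable, so gradient descent decouples: s follows -∂F/∂s, t follows -∂F/∂t.
∂F/∂s = -12s(s + 2)(s + 4); at s=-1 this is 36, so s decreases.
∂F/∂t = -6(t - 4)(t + 3); at t=-4 this is -48, so t increases.
s converges to its nearest critical value -2 (a local min of the s-part); t converges to -3. The iterate converges to (-2, -3).

(-2, -3)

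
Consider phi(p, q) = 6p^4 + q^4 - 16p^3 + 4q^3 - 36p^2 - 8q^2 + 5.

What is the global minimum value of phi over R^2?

-393

phi(p,q) separates as A(p) + B(q) + 5, so its minimum is min A + min B + 5.
A'(p) = 24p(p - 3)(p + 1) vanishes at p ∈ {-1, 0, 3}; B'(q) = 4q(q - 1)(q + 4) vanishes at q ∈ {-4, 0, 1}.
Local minima of A (where A''>0): A(-1)=-14, A(3)=-270. Local minima of B: B(-4)=-128, B(1)=-3.
So the global minimum of phi is A(3) + B(-4) + 5 = -270 − 128 + 5 = -393, attained at (3, -4).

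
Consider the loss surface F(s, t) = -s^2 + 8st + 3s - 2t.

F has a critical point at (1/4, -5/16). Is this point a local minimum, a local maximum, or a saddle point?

The Hessian of F is constant: H = [[-2, 8], [8, 0]].
det(H) = (-2)·0 − 8² = -64.
Since det(H) < 0, H is indefinite and the critical point is a saddle point.

saddle point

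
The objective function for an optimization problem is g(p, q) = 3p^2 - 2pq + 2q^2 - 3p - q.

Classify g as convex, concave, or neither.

g is quadratic, so its Hessian is the constant matrix H = [[6, -2], [-2, 4]].
det(H) = 20, tr(H) = 10.
det(H) > 0 and tr(H) > 0, so H is positive definite everywhere: convex.

convex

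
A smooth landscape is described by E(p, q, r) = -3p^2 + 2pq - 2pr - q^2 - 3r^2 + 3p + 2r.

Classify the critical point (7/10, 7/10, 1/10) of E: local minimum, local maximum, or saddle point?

The Hessian is constant: H = [[-6, 2, -2], [2, -2, 0], [-2, 0, -6]].
Leading principal minors: Δ₁ = -6, Δ₂ = 8, Δ₃ = -40.
The minors alternate sign starting negative (−, +, −), so H is negative definite: a local maximum.

local maximum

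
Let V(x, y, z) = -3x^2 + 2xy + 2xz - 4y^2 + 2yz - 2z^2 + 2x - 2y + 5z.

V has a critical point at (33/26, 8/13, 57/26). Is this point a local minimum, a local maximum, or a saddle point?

The Hessian is constant: H = [[-6, 2, 2], [2, -8, 2], [2, 2, -4]].
Leading principal minors: Δ₁ = -6, Δ₂ = 44, Δ₃ = -104.
The minors alternate sign starting negative (−, +, −), so H is negative definite: a local maximum.

local maximum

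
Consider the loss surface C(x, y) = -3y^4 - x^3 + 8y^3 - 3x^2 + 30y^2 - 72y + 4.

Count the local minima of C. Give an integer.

C separates as a function of x plus a function of y, so ∇C=0 decouples.
∂C/∂x = -3x(x + 2) = 0 at x ∈ {-2, 0}; ∂C/∂y = -12(y - 3)(y - 1)(y + 2) = 0 at y ∈ {-2, 1, 3}.
The Hessian is diagonal: diag(C_xx, C_yy). Second derivatives: C_xx(-2)=6, C_xx(0)=-6; C_yy(-2)=-180, C_yy(1)=72, C_yy(3)=-120.
Local minima occur where both diagonal entries positive: (-2, 1). Count: 1.

1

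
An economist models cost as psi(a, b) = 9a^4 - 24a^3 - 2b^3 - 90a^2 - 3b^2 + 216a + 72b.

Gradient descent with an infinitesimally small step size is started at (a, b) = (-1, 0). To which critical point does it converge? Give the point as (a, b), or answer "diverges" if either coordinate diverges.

psi is separable, so gradient descent decouples: a follows -∂psi/∂a, b follows -∂psi/∂b.
∂psi/∂a = 36(a - 3)(a - 1)(a + 2); at a=-1 this is 288, so a decreases.
∂psi/∂b = -6(b - 3)(b + 4); at b=0 this is 72, so b decreases.
a converges to its nearest critical value -2 (a local min of the a-part); b converges to -4. The iterate converges to (-2, -4).

(-2, -4)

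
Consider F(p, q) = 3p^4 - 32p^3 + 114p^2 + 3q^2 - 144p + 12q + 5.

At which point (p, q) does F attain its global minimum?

(1, -2)

F(p,q) separates as A(p) + B(q) + 5, so its minimum is min A + min B + 5.
A'(p) = 12(p - 4)(p - 3)(p - 1) vanishes at p ∈ {1, 3, 4}; B'(q) = 6q + 12 vanishes at q ∈ {-2}.
Local minima of A (where A''>0): A(1)=-59, A(4)=-32. Local minima of B: B(-2)=-12.
So the global minimum of F is A(1) + B(-2) + 5 = -59 − 12 + 5 = -66, attained at (1, -2).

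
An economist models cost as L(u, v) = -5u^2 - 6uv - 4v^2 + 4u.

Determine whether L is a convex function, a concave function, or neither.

concave

L is quadratic, so its Hessian is the constant matrix H = [[-10, -6], [-6, -8]].
det(H) = 44, tr(H) = -18.
det(H) > 0 and tr(H) < 0, so H is negative definite everywhere: concave.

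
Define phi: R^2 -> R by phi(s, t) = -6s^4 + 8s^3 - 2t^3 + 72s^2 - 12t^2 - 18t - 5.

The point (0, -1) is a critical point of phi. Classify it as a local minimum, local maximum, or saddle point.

saddle point

The mixed partial ∂²phi/∂s∂t is 0, so the Hessian at any point is diag(phi_ss, phi_tt) = diag(24(-3s^2 + 2s + 6), -12(t + 2)).
At (0, -1): H = diag(144, -12).
The eigenvalues have opposite signs, so H is indefinite: a saddle point.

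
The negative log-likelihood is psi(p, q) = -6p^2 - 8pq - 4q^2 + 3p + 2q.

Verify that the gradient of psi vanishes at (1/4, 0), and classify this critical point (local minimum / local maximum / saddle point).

∇psi = (-12p - 8q + 3, -8p - 8q + 2); substituting (1/4, 0) gives ∇psi = (0, 0), so (1/4, 0) is indeed a critical point.
The Hessian of psi is constant: H = [[-12, -8], [-8, -8]].
det(H) = (-12)·(-8) − (-8)² = 32.
det(H) > 0 and tr(H) = -20 < 0, so H is negative definite and the point is a local maximum.

local maximum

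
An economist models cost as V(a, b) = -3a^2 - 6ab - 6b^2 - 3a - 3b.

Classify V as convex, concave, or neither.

concave

V is quadratic, so its Hessian is the constant matrix H = [[-6, -6], [-6, -12]].
det(H) = 36, tr(H) = -18.
det(H) > 0 and tr(H) < 0, so H is negative definite everywhere: concave.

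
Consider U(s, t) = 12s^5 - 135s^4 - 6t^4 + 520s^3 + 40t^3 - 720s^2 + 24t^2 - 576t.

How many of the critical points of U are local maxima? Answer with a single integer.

U separates as a function of s plus a function of t, so ∇U=0 decouples.
∂U/∂s = 60s(s - 4)(s - 3)(s - 2) = 0 at s ∈ {0, 2, 3, 4}; ∂U/∂t = -24(t - 4)(t - 3)(t + 2) = 0 at t ∈ {-2, 3, 4}.
The Hessian is diagonal: diag(U_ss, U_tt). Second derivatives: U_ss(0)=-1440, U_ss(2)=240, U_ss(3)=-180, U_ss(4)=480; U_tt(-2)=-720, U_tt(3)=120, U_tt(4)=-144.
Local maxima occur where both diagonal entries negative: (0, -2), (0, 4), (3, -2), (3, 4). Count: 4.

4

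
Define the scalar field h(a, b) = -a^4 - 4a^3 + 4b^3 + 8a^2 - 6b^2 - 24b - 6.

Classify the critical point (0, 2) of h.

The mixed partial ∂²h/∂a∂b is 0, so the Hessian at any point is diag(h_aa, h_bb) = diag(4(-3a^2 - 6a + 4), 12(2b - 1)).
At (0, 2): H = diag(16, 36).
Both eigenvalues are positive, so H is positive definite: a local minimum.

local minimum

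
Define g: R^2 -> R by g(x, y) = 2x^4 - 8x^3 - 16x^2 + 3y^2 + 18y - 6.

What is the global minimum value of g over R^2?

g(x,y) separates as P(x) + Q(y) − 6, so its minimum is min P + min Q − 6.
P'(x) = 8x(x - 4)(x + 1) vanishes at x ∈ {-1, 0, 4}; Q'(y) = 6y + 18 vanishes at y ∈ {-3}.
Local minima of P (where P''>0): P(-1)=-6, P(4)=-256. Local minima of Q: Q(-3)=-27.
So the global minimum of g is P(4) + Q(-3) − 6 = -256 − 27 − 6 = -289, attained at (4, -3).

-289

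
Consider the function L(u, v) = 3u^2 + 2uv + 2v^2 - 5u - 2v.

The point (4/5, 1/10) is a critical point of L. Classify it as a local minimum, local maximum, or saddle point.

local minimum

The Hessian of L is constant: H = [[6, 2], [2, 4]].
det(H) = 6·4 − 2² = 20.
det(H) > 0 and tr(H) = 10 > 0, so H is positive definite and the point is a local minimum.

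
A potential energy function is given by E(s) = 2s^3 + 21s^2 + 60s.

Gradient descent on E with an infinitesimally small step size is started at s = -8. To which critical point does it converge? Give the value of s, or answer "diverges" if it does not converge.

E'(s) = 6(s + 2)(s + 5), so E'(-8) = 108.
Gradient descent moves in the -E' direction, i.e. s is decreasing.
There is no critical point below s=-8, and E' keeps the same sign, so the iterate runs off to −∞.

diverges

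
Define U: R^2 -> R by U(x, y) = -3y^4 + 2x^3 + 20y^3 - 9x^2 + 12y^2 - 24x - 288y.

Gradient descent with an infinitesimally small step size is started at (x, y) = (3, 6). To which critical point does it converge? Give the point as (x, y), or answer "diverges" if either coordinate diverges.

U is separable, so gradient descent decouples: x follows -∂U/∂x, y follows -∂U/∂y.
∂U/∂x = 6(x - 4)(x + 1); at x=3 this is -24, so x increases.
∂U/∂y = -12(y - 4)(y - 3)(y + 2); at y=6 this is -576, so y increases.
The y-coordinate has no critical point in that direction and runs off to infinity.

diverges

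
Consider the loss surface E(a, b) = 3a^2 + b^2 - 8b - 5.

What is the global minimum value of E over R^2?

-21

E(a,b) separates as P(a) + Q(b) − 5, so its minimum is min P + min Q − 5.
P'(a) = 6a vanishes at a ∈ {0}; Q'(b) = 2b - 8 vanishes at b ∈ {4}.
Local minima of P (where P''>0): P(0)=0. Local minima of Q: Q(4)=-16.
So the global minimum of E is P(0) + Q(4) − 5 = 0 − 16 − 5 = -21, attained at (0, 4).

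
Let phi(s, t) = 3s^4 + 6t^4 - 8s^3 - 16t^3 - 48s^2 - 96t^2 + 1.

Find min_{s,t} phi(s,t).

phi(s,t) separates as P(s) + Q(t) + 1, so its minimum is min P + min Q + 1.
P'(s) = 12s(s - 4)(s + 2) vanishes at s ∈ {-2, 0, 4}; Q'(t) = 24t(t - 4)(t + 2) vanishes at t ∈ {-2, 0, 4}.
Local minima of P (where P''>0): P(-2)=-80, P(4)=-512. Local minima of Q: Q(-2)=-160, Q(4)=-1024.
So the global minimum of phi is P(4) + Q(4) + 1 = -512 − 1024 + 1 = -1535, attained at (4, 4).

-1535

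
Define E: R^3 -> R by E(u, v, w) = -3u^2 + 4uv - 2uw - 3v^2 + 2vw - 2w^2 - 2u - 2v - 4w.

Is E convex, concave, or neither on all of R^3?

concave

E is quadratic, so its Hessian is the constant matrix H = [[-6, 4, -2], [4, -6, 2], [-2, 2, -4]].
Leading principal minors: -6, 20, -64.
Signs alternate −, +, − ⇒ H ≺ 0 ⇒ concave.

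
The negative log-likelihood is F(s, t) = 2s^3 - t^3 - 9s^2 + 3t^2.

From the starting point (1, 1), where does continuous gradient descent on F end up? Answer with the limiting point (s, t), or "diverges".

F is separable, so gradient descent decouples: s follows -∂F/∂s, t follows -∂F/∂t.
∂F/∂s = 6s(s - 3); at s=1 this is -12, so s increases.
∂F/∂t = -3t(t - 2); at t=1 this is 3, so t decreases.
s converges to its nearest critical value 3 (a local min of the s-part); t converges to 0. The iterate converges to (3, 0).

(3, 0)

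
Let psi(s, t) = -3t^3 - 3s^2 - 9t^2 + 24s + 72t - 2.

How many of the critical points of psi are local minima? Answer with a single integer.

0

psi separates as a function of s plus a function of t, so ∇psi=0 decouples.
∂psi/∂s = -6(s - 4) = 0 at s ∈ {4}; ∂psi/∂t = -9(t - 2)(t + 4) = 0 at t ∈ {-4, 2}.
The Hessian is diagonal: diag(psi_ss, psi_tt). Second derivatives: psi_ss(4)=-6; psi_tt(-4)=54, psi_tt(2)=-54.
Local minima occur where both diagonal entries positive: none. Count: 0.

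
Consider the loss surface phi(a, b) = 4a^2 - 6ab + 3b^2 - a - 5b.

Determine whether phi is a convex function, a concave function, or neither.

phi is quadratic, so its Hessian is the constant matrix H = [[8, -6], [-6, 6]].
det(H) = 12, tr(H) = 14.
det(H) > 0 and tr(H) > 0, so H is positive definite everywhere: convex.

convex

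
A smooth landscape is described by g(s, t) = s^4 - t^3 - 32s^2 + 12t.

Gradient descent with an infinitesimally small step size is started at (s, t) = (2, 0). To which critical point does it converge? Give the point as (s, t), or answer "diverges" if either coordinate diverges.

(4, -2)

g is separable, so gradient descent decouples: s follows -∂g/∂s, t follows -∂g/∂t.
∂g/∂s = 4s(s - 4)(s + 4); at s=2 this is -96, so s increases.
∂g/∂t = -3(t - 2)(t + 2); at t=0 this is 12, so t decreases.
s converges to its nearest critical value 4 (a local min of the s-part); t converges to -2. The iterate converges to (4, -2).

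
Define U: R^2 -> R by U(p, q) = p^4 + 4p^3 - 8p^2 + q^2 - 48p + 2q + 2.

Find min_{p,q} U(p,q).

-79

U(p,q) separates as A(p) + B(q) + 2, so its minimum is min A + min B + 2.
A'(p) = 4(p - 2)(p + 2)(p + 3) vanishes at p ∈ {-3, -2, 2}; B'(q) = 2q + 2 vanishes at q ∈ {-1}.
Local minima of A (where A''>0): A(-3)=45, A(2)=-80. Local minima of B: B(-1)=-1.
So the global minimum of U is A(2) + B(-1) + 2 = -80 − 1 + 2 = -79, attained at (2, -1).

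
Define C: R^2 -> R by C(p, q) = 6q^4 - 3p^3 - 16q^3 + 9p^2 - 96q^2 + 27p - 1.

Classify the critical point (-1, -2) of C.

local minimum

The mixed partial ∂²C/∂p∂q is 0, so the Hessian at any point is diag(C_pp, C_qq) = diag(18(-p + 1), 24(3q^2 - 4q - 8)).
At (-1, -2): H = diag(36, 288).
Both eigenvalues are positive, so H is positive definite: a local minimum.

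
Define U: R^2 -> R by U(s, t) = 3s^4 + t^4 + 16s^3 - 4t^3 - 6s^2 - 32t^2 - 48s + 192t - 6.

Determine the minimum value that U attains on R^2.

-934

U(s,t) separates as P(s) + Q(t) − 6, so its minimum is min P + min Q − 6.
P'(s) = 12(s - 1)(s + 1)(s + 4) vanishes at s ∈ {-4, -1, 1}; Q'(t) = 4(t - 4)(t - 3)(t + 4) vanishes at t ∈ {-4, 3, 4}.
Local minima of P (where P''>0): P(-4)=-160, P(1)=-35. Local minima of Q: Q(-4)=-768, Q(4)=256.
So the global minimum of U is P(-4) + Q(-4) − 6 = -160 − 768 − 6 = -934, attained at (-4, -4).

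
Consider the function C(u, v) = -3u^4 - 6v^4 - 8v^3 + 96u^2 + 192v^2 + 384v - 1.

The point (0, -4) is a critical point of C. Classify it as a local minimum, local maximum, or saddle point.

The mixed partial ∂²C/∂u∂v is 0, so the Hessian at any point is diag(C_uu, C_vv) = diag(12(-3u^2 + 16), 24(-3v^2 - 2v + 16)).
At (0, -4): H = diag(192, -576).
The eigenvalues have opposite signs, so H is indefinite: a saddle point.

saddle point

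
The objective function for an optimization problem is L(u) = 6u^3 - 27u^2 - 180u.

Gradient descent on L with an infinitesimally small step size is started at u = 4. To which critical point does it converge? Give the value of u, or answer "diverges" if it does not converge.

L'(u) = 18(u - 5)(u + 2), so L'(4) = -108.
Gradient descent moves in the -L' direction, i.e. u is increasing.
The nearest critical point in that direction is u = 5, where L'' = 126 > 0 (a local minimum). The iterate converges there.

5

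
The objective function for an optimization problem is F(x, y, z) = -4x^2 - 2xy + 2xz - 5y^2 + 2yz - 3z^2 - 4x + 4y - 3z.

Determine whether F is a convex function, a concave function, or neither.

concave

F is quadratic, so its Hessian is the constant matrix H = [[-8, -2, 2], [-2, -10, 2], [2, 2, -6]].
Leading principal minors: -8, 76, -400.
Signs alternate −, +, − ⇒ H ≺ 0 ⇒ concave.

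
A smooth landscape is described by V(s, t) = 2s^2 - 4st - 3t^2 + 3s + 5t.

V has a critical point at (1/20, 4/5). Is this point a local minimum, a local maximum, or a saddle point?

saddle point

The Hessian of V is constant: H = [[4, -4], [-4, -6]].
det(H) = 4·(-6) − (-4)² = -40.
Since det(H) < 0, H is indefinite and the critical point is a saddle point.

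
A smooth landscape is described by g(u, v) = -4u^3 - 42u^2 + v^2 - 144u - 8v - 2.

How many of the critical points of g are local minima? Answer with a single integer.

1

g separates as a function of u plus a function of v, so ∇g=0 decouples.
∂g/∂u = -12(u + 3)(u + 4) = 0 at u ∈ {-4, -3}; ∂g/∂v = 2(v - 4) = 0 at v ∈ {4}.
The Hessian is diagonal: diag(g_uu, g_vv). Second derivatives: g_uu(-4)=12, g_uu(-3)=-12; g_vv(4)=2.
Local minima occur where both diagonal entries positive: (-4, 4). Count: 1.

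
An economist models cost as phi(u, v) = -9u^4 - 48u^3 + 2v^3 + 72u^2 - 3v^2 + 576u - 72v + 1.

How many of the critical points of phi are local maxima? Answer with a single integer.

phi separates as a function of u plus a function of v, so ∇phi=0 decouples.
∂phi/∂u = -36(u - 2)(u + 2)(u + 4) = 0 at u ∈ {-4, -2, 2}; ∂phi/∂v = 6(v - 4)(v + 3) = 0 at v ∈ {-3, 4}.
The Hessian is diagonal: diag(phi_uu, phi_vv). Second derivatives: phi_uu(-4)=-432, phi_uu(-2)=288, phi_uu(2)=-864; phi_vv(-3)=-42, phi_vv(4)=42.
Local maxima occur where both diagonal entries negative: (-4, -3), (2, -3). Count: 2.

2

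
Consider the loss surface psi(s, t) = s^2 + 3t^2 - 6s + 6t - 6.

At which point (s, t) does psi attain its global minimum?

psi(s,t) separates as P(s) + Q(t) − 6, so its minimum is min P + min Q − 6.
P'(s) = 2s - 6 vanishes at s ∈ {3}; Q'(t) = 6(t + 1) vanishes at t ∈ {-1}.
Local minima of P (where P''>0): P(3)=-9. Local minima of Q: Q(-1)=-3.
So the global minimum of psi is P(3) + Q(-1) − 6 = -9 − 3 − 6 = -18, attained at (3, -1).

(3, -1)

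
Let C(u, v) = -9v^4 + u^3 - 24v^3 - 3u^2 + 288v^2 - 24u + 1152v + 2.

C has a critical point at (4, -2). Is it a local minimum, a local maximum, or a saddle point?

local minimum

The mixed partial ∂²C/∂u∂v is 0, so the Hessian at any point is diag(C_uu, C_vv) = diag(6(u - 1), 36(-3v^2 - 4v + 16)).
At (4, -2): H = diag(18, 432).
Both eigenvalues are positive, so H is positive definite: a local minimum.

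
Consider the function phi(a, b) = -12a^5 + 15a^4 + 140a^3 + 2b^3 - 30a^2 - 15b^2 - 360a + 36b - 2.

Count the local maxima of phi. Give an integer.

2

phi separates as a function of a plus a function of b, so ∇phi=0 decouples.
∂phi/∂a = -60(a - 3)(a - 1)(a + 1)(a + 2) = 0 at a ∈ {-2, -1, 1, 3}; ∂phi/∂b = 6(b - 3)(b - 2) = 0 at b ∈ {2, 3}.
The Hessian is diagonal: diag(phi_aa, phi_bb). Second derivatives: phi_aa(-2)=900, phi_aa(-1)=-480, phi_aa(1)=720, phi_aa(3)=-2400; phi_bb(2)=-6, phi_bb(3)=6.
Local maxima occur where both diagonal entries negative: (-1, 2), (3, 2). Count: 2.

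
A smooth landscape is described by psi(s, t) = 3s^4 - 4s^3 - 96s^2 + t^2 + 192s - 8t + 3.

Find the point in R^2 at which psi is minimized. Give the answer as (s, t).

psi(s,t) separates as P(s) + Q(t) + 3, so its minimum is min P + min Q + 3.
P'(s) = 12(s - 4)(s - 1)(s + 4) vanishes at s ∈ {-4, 1, 4}; Q'(t) = 2(t - 4) vanishes at t ∈ {4}.
Local minima of P (where P''>0): P(-4)=-1280, P(4)=-256. Local minima of Q: Q(4)=-16.
So the global minimum of psi is P(-4) + Q(4) + 3 = -1280 − 16 + 3 = -1293, attained at (-4, 4).

(-4, 4)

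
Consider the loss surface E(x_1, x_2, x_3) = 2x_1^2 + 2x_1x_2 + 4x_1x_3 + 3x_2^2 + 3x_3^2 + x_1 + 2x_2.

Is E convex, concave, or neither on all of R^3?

E is quadratic, so its Hessian is the constant matrix H = [[4, 2, 4], [2, 6, 0], [4, 0, 6]].
Leading principal minors: 4, 20, 24.
All positive ⇒ H ≻ 0 ⇒ convex.

convex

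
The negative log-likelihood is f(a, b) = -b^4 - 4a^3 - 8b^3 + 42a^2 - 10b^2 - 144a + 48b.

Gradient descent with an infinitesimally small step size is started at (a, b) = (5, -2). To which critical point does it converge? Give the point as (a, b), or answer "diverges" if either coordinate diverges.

f is separable, so gradient descent decouples: a follows -∂f/∂a, b follows -∂f/∂b.
∂f/∂a = -12(a - 4)(a - 3); at a=5 this is -24, so a increases.
∂f/∂b = -4(b - 1)(b + 3)(b + 4); at b=-2 this is 24, so b decreases.
The a-coordinate has no critical point in that direction and runs off to infinity.

diverges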